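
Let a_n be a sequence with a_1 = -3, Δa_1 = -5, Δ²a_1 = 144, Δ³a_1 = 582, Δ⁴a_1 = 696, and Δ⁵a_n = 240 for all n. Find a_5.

3865

Build the table forward from the leading diagonal:
D5: 240  240  240  240  240
D4: 696  936  1176  1416  1656
D3: 582  1278  2214  3390  4806
D2: 144  726  2004  4218  7608
D1: -5  139  865  2869  7087
a: -3  -8  131  996  3865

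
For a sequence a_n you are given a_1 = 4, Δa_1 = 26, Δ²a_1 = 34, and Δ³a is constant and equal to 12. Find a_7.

Build the table forward from the leading diagonal:
Third differences: 12, 12, 12, 12, 12, 12, 12
Second differences: 34, 46, 58, 70, 82, 94, 106
First differences: 26, 60, 106, 164, 234, 316, 410
a: 4, 30, 90, 196, 360, 594, 910

910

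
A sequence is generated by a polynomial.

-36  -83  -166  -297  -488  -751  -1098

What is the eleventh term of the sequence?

-3566

D1: -47 , -83 , -131 , -191 , -263 , -347
D2: -36 , -48 , -60 , -72 , -84
D3: -12 , -12 , -12 , -12
Constant third difference = -12, so extend:
-84 − 12 = -96;  -347 − 96 = -443;  -1098 − 443 = -1541
-96 − 12 = -108;  -443 − 108 = -551;  -1541 − 551 = -2092
-108 − 12 = -120;  -551 − 120 = -671;  -2092 − 671 = -2763
-120 − 12 = -132;  -671 − 132 = -803;  -2763 − 803 = -3566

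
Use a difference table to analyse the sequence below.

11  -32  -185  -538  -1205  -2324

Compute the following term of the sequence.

-43  -153  -353  -667  -1119
-110  -200  -314  -452
-90  -114  -138
-24  -24
Fourth differences constant at -24.
-138 − 24 = -162;  -452 − 162 = -614;  -1119 − 614 = -1733;  -2324 − 1733 = -4057

-4057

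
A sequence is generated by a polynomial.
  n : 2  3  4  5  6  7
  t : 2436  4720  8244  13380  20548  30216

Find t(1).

1068

Δ: 2284, 3524, 5136, 7168, 9668
Δ²: 1240, 1612, 2032, 2500
Δ³: 372, 420, 468
Δ⁴: 48, 48
The fourth differences are constant at 48.
Work back: 372 − 48 = 324;  1240 − 324 = 916;  2284 − 916 = 1368;  2436 − 1368 = 1068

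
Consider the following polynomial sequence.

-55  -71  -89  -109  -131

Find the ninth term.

First differences: -16 , -18 , -20 , -22
Second differences: -2 , -2 , -2
Constant second difference = -2, so extend:
-22 − 2 = -24;  -131 − 24 = -155
-24 − 2 = -26;  -155 − 26 = -181
-26 − 2 = -28;  -181 − 28 = -209
-28 − 2 = -30;  -209 − 30 = -239

-239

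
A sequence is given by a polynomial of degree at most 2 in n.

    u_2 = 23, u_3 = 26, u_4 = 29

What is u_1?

3, 3
The first differences are constant at 3.
Work back: 23 − 3 = 20

20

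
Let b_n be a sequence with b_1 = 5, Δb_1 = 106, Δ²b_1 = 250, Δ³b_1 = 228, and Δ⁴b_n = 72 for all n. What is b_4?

1301

Build the table forward from the leading diagonal:
Δ⁴: 72  72  72  72
Δ³: 228  300  372  444
Δ²: 250  478  778  1150
Δ: 106  356  834  1612
b: 5  111  467  1301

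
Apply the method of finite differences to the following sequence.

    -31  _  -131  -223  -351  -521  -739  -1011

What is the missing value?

-69

Using the last 6 terms:
First differences: -92, -128, -170, -218, -272
Second differences: -36, -42, -48, -54
Third differences: -6, -6, -6
Constant third difference = -6.
Extend backward: -36 + 6 = -30;  -92 + 30 = -62;  -131 + 62 = -69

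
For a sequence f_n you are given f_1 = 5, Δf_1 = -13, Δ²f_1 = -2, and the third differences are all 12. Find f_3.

-23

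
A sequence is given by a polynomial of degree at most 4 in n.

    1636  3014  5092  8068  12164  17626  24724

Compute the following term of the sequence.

33752

D1: 1378 , 2078 , 2976 , 4096 , 5462 , 7098
D2: 700 , 898 , 1120 , 1366 , 1636
D3: 198 , 222 , 246 , 270
D4: 24 , 24 , 24
Constant fourth difference = 24, so extend:
270 + 24 = 294;  1636 + 294 = 1930;  7098 + 1930 = 9028;  24724 + 9028 = 33752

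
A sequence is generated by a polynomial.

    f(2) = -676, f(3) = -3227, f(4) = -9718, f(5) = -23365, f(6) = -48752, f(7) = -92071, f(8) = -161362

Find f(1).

Δ: -2551  -6491  -13647  -25387  -43319  -69291
Δ²: -3940  -7156  -11740  -17932  -25972
Δ³: -3216  -4584  -6192  -8040
Δ⁴: -1368  -1608  -1848
Δ⁵: -240  -240
The fifth differences are constant at -240.
Work back: -1368 + 240 = -1128;  -3216 + 1128 = -2088;  -3940 + 2088 = -1852;  -2551 + 1852 = -699;  -676 + 699 = 23

23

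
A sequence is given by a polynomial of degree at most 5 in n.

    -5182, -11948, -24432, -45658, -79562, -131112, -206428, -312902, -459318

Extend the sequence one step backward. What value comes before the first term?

-1902

-6766  -12484  -21226  -33904  -51550  -75316  -106474  -146416
-5718  -8742  -12678  -17646  -23766  -31158  -39942
-3024  -3936  -4968  -6120  -7392  -8784
-912  -1032  -1152  -1272  -1392
-120  -120  -120  -120
The fifth differences are constant at -120.
Work back: -912 + 120 = -792;  -3024 + 792 = -2232;  -5718 + 2232 = -3486;  -6766 + 3486 = -3280;  -5182 + 3280 = -1902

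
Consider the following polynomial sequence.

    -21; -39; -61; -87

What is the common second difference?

-4

Δ: -18, -22, -26
Δ²: -4, -4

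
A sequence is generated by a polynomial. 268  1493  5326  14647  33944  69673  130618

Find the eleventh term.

903878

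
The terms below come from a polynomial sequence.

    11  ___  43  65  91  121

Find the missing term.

25

Using the last 4 terms:
22  26  30
4  4
Constant second difference = 4.
Extend backward: 22 − 4 = 18;  43 − 18 = 25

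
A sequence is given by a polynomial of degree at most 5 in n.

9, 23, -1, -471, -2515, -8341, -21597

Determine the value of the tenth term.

D1: 14 , -24 , -470 , -2044 , -5826 , -13256
D2: -38 , -446 , -1574 , -3782 , -7430
D3: -408 , -1128 , -2208 , -3648
D4: -720 , -1080 , -1440
D5: -360 , -360
Constant fifth difference = -360, so extend:
-1440 − 360 = -1800;  -3648 − 1800 = -5448;  -7430 − 5448 = -12878;  -13256 − 12878 = -26134;  -21597 − 26134 = -47731
-1800 − 360 = -2160;  -5448 − 2160 = -7608;  -12878 − 7608 = -20486;  -26134 − 20486 = -46620;  -47731 − 46620 = -94351
-2160 − 360 = -2520;  -7608 − 2520 = -10128;  -20486 − 10128 = -30614;  -46620 − 30614 = -77234;  -94351 − 77234 = -171585

-171585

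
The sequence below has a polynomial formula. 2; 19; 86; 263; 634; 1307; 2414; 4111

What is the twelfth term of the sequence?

20759

Δ: 17  67  177  371  673  1107  1697
Δ²: 50  110  194  302  434  590
Δ³: 60  84  108  132  156
Δ⁴: 24  24  24  24
Constant fourth difference = 24, so extend:
156 + 24 = 180;  590 + 180 = 770;  1697 + 770 = 2467;  4111 + 2467 = 6578
180 + 24 = 204;  770 + 204 = 974;  2467 + 974 = 3441;  6578 + 3441 = 10019
204 + 24 = 228;  974 + 228 = 1202;  3441 + 1202 = 4643;  10019 + 4643 = 14662
228 + 24 = 252;  1202 + 252 = 1454;  4643 + 1454 = 6097;  14662 + 6097 = 20759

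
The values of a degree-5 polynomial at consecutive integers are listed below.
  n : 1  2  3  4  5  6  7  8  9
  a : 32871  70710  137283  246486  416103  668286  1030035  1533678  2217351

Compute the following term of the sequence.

Δ: 37839, 66573, 109203, 169617, 252183, 361749, 503643, 683673
Δ²: 28734, 42630, 60414, 82566, 109566, 141894, 180030
Δ³: 13896, 17784, 22152, 27000, 32328, 38136
Δ⁴: 3888, 4368, 4848, 5328, 5808
Δ⁵: 480, 480, 480, 480
The fifth differences are constant (480).
5808 + 480 = 6288;  38136 + 6288 = 44424;  180030 + 44424 = 224454;  683673 + 224454 = 908127;  2217351 + 908127 = 3125478

3125478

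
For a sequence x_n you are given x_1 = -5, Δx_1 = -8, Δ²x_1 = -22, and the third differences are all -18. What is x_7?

Build the table forward from the leading diagonal:
D3: -18  -18  -18  -18  -18  -18  -18
D2: -22  -40  -58  -76  -94  -112  -130
D1: -8  -30  -70  -128  -204  -298  -410
x: -5  -13  -43  -113  -241  -445  -743

-743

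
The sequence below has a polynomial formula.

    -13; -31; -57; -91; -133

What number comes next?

Δ: -18  -26  -34  -42
Δ²: -8  -8  -8
Second differences constant at -8.
-42 − 8 = -50;  -133 − 50 = -183

-183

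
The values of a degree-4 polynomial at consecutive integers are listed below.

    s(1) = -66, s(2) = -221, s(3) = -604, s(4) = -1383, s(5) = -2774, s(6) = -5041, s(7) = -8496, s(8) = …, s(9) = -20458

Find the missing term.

-13499

Using the first 7 terms:
D1: -155  -383  -779  -1391  -2267  -3455
D2: -228  -396  -612  -876  -1188
D3: -168  -216  -264  -312
D4: -48  -48  -48
Constant fourth difference = -48.
Extend forward: -312 − 48 = -360;  -1188 − 360 = -1548;  -3455 − 1548 = -5003;  -8496 − 5003 = -13499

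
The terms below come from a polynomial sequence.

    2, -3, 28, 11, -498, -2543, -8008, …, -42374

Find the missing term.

-19857

Using the first 7 terms:
Δ: -5  31  -17  -509  -2045  -5465
Δ²: 36  -48  -492  -1536  -3420
Δ³: -84  -444  -1044  -1884
Δ⁴: -360  -600  -840
Δ⁵: -240  -240
Constant fifth difference = -240.
Extend forward: -840 − 240 = -1080;  -1884 − 1080 = -2964;  -3420 − 2964 = -6384;  -5465 − 6384 = -11849;  -8008 − 11849 = -19857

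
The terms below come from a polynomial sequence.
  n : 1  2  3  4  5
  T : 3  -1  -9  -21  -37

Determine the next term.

D1: -4, -8, -12, -16
D2: -4, -4, -4
The second differences are constant (-4).
-16 − 4 = -20;  -37 − 20 = -57

-57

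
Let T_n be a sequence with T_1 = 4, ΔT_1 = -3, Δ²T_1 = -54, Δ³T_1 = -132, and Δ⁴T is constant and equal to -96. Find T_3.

-56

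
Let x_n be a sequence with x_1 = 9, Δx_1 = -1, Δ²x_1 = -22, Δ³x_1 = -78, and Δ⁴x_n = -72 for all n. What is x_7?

-2967

Build the table forward from the leading diagonal:
Δ⁴: -72  -72  -72  -72  -72  -72  -72
Δ³: -78  -150  -222  -294  -366  -438  -510
Δ²: -22  -100  -250  -472  -766  -1132  -1570
Δ: -1  -23  -123  -373  -845  -1611  -2743
x: 9  8  -15  -138  -511  -1356  -2967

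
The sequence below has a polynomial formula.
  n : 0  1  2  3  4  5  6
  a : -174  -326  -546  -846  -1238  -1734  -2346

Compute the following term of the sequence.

-3086

D1: -152 , -220 , -300 , -392 , -496 , -612
D2: -68 , -80 , -92 , -104 , -116
D3: -12 , -12 , -12 , -12
The third differences are constant (-12).
-116 − 12 = -128;  -612 − 128 = -740;  -2346 − 740 = -3086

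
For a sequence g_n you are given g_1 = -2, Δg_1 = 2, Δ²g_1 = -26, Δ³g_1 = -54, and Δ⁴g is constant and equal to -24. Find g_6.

Build the table forward from the leading diagonal:
Fourth differences: -24, -24, -24, -24, -24, -24
Third differences: -54, -78, -102, -126, -150, -174
Second differences: -26, -80, -158, -260, -386, -536
First differences: 2, -24, -104, -262, -522, -908
g: -2, 0, -24, -128, -390, -912

-912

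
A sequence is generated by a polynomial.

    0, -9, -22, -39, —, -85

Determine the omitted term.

-60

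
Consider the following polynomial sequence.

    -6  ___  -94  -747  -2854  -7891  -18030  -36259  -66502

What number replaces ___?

5

Using the last 7 terms:
D1: -653  -2107  -5037  -10139  -18229  -30243
D2: -1454  -2930  -5102  -8090  -12014
D3: -1476  -2172  -2988  -3924
D4: -696  -816  -936
D5: -120  -120
Constant fifth difference = -120.
Extend backward: -696 + 120 = -576;  -1476 + 576 = -900;  -1454 + 900 = -554;  -653 + 554 = -99;  -94 + 99 = 5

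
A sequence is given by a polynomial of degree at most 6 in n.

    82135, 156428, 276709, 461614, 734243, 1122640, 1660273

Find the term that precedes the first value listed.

39178

Δ: 74293, 120281, 184905, 272629, 388397, 537633
Δ²: 45988, 64624, 87724, 115768, 149236
Δ³: 18636, 23100, 28044, 33468
Δ⁴: 4464, 4944, 5424
Δ⁵: 480, 480
The fifth differences are constant at 480.
Work back: 4464 − 480 = 3984;  18636 − 3984 = 14652;  45988 − 14652 = 31336;  74293 − 31336 = 42957;  82135 − 42957 = 39178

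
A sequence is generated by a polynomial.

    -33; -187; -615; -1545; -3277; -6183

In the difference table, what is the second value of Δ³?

D1: -154, -428, -930, -1732, -2906
D2: -274, -502, -802, -1174
D3: -228, -300, -372
D4: -72, -72

-300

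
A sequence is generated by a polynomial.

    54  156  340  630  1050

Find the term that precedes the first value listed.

First differences: 102  184  290  420
Second differences: 82  106  130
Third differences: 24  24
The third differences are constant at 24.
Work back: 82 − 24 = 58;  102 − 58 = 44;  54 − 44 = 10

10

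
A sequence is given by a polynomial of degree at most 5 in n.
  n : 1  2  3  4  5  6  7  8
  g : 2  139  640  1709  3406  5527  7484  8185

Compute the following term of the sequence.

5914

Δ: 137 , 501 , 1069 , 1697 , 2121 , 1957 , 701
Δ²: 364 , 568 , 628 , 424 , -164 , -1256
Δ³: 204 , 60 , -204 , -588 , -1092
Δ⁴: -144 , -264 , -384 , -504
Δ⁵: -120 , -120 , -120
The fifth differences are constant (-120).
-504 − 120 = -624;  -1092 − 624 = -1716;  -1256 − 1716 = -2972;  701 − 2972 = -2271;  8185 − 2271 = 5914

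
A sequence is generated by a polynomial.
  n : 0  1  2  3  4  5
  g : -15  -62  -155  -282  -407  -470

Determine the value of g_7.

-50

First differences: -47 , -93 , -127 , -125 , -63
Second differences: -46 , -34 , 2 , 62
Third differences: 12 , 36 , 60
Fourth differences: 24 , 24
The fourth differences are constant (24).
60 + 24 = 84;  62 + 84 = 146;  -63 + 146 = 83;  -470 + 83 = -387
84 + 24 = 108;  146 + 108 = 254;  83 + 254 = 337;  -387 + 337 = -50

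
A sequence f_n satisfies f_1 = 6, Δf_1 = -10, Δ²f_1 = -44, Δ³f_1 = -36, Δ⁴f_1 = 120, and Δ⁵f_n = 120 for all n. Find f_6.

-124

Build the table forward from the leading diagonal:
Fifth differences: 120  120  120  120  120  120
Fourth differences: 120  240  360  480  600  720
Third differences: -36  84  324  684  1164  1764
Second differences: -44  -80  4  328  1012  2176
First differences: -10  -54  -134  -130  198  1210
f: 6  -4  -58  -192  -322  -124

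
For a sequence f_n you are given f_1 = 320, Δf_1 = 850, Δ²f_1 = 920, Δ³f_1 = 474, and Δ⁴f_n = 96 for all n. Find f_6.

18990

Build the table forward from the leading diagonal:
D4: 96  96  96  96  96  96
D3: 474  570  666  762  858  954
D2: 920  1394  1964  2630  3392  4250
D1: 850  1770  3164  5128  7758  11150
f: 320  1170  2940  6104  11232  18990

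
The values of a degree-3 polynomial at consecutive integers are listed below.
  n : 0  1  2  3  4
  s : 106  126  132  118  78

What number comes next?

6

D1: 20, 6, -14, -40
D2: -14, -20, -26
D3: -6, -6
Third differences constant at -6.
-26 − 6 = -32;  -40 − 32 = -72;  78 − 72 = 6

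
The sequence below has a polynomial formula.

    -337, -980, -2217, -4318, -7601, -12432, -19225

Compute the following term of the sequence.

-28442

First differences: -643 , -1237 , -2101 , -3283 , -4831 , -6793
Second differences: -594 , -864 , -1182 , -1548 , -1962
Third differences: -270 , -318 , -366 , -414
Fourth differences: -48 , -48 , -48
Fourth differences constant at -48.
-414 − 48 = -462;  -1962 − 462 = -2424;  -6793 − 2424 = -9217;  -19225 − 9217 = -28442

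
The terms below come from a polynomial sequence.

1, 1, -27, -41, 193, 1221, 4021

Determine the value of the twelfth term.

124191

First differences: 0, -28, -14, 234, 1028, 2800
Second differences: -28, 14, 248, 794, 1772
Third differences: 42, 234, 546, 978
Fourth differences: 192, 312, 432
Fifth differences: 120, 120
Fifth differences constant at 120.
432 + 120 = 552;  978 + 552 = 1530;  1772 + 1530 = 3302;  2800 + 3302 = 6102;  4021 + 6102 = 10123
552 + 120 = 672;  1530 + 672 = 2202;  3302 + 2202 = 5504;  6102 + 5504 = 11606;  10123 + 11606 = 21729
672 + 120 = 792;  2202 + 792 = 2994;  5504 + 2994 = 8498;  11606 + 8498 = 20104;  21729 + 20104 = 41833
792 + 120 = 912;  2994 + 912 = 3906;  8498 + 3906 = 12404;  20104 + 12404 = 32508;  41833 + 32508 = 74341
912 + 120 = 1032;  3906 + 1032 = 4938;  12404 + 4938 = 17342;  32508 + 17342 = 49850;  74341 + 49850 = 124191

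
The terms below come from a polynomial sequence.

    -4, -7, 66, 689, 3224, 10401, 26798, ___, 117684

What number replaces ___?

59321

Using the first 7 terms:
First differences: -3, 73, 623, 2535, 7177, 16397
Second differences: 76, 550, 1912, 4642, 9220
Third differences: 474, 1362, 2730, 4578
Fourth differences: 888, 1368, 1848
Fifth differences: 480, 480
Constant fifth difference = 480.
Extend forward: 1848 + 480 = 2328;  4578 + 2328 = 6906;  9220 + 6906 = 16126;  16397 + 16126 = 32523;  26798 + 32523 = 59321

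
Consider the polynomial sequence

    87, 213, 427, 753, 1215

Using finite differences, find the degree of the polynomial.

126, 214, 326, 462
88, 112, 136
24, 24
The third differences are constant, so the polynomial has degree 3.

3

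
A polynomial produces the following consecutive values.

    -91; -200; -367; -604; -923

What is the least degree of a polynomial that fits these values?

-109, -167, -237, -319
-58, -70, -82
-12, -12
The third differences are constant, so the polynomial has degree 3.

3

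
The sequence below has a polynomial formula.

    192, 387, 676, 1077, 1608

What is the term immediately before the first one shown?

73

Δ: 195  289  401  531
Δ²: 94  112  130
Δ³: 18  18
The third differences are constant at 18.
Work back: 94 − 18 = 76;  195 − 76 = 119;  192 − 119 = 73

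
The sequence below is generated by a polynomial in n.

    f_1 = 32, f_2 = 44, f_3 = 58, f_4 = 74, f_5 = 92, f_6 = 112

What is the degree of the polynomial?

2

12, 14, 16, 18, 20
2, 2, 2, 2
The second differences are constant, so the polynomial has degree 2.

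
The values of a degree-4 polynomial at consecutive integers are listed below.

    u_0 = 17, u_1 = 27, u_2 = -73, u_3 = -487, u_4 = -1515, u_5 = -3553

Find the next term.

10, -100, -414, -1028, -2038
-110, -314, -614, -1010
-204, -300, -396
-96, -96
Fourth differences constant at -96.
-396 − 96 = -492;  -1010 − 492 = -1502;  -2038 − 1502 = -3540;  -3553 − 3540 = -7093

-7093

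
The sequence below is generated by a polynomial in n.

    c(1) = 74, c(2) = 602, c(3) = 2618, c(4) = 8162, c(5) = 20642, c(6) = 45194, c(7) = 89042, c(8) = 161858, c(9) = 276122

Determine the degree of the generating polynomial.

5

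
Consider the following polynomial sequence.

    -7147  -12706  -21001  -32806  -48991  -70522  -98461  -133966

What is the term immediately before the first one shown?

-3646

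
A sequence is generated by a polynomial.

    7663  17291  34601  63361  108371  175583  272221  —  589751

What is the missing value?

406901

Using the first 7 terms:
First differences: 9628, 17310, 28760, 45010, 67212, 96638
Second differences: 7682, 11450, 16250, 22202, 29426
Third differences: 3768, 4800, 5952, 7224
Fourth differences: 1032, 1152, 1272
Fifth differences: 120, 120
Constant fifth difference = 120.
Extend forward: 1272 + 120 = 1392;  7224 + 1392 = 8616;  29426 + 8616 = 38042;  96638 + 38042 = 134680;  272221 + 134680 = 406901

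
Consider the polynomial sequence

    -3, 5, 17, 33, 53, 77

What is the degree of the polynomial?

First differences: 8, 12, 16, 20, 24
Second differences: 4, 4, 4, 4
The second differences are constant, so the polynomial has degree 2.

2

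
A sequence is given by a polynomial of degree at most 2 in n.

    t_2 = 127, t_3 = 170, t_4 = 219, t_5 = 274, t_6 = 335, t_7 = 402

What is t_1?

Δ: 43  49  55  61  67
Δ²: 6  6  6  6
The second differences are constant at 6.
Work back: 43 − 6 = 37;  127 − 37 = 90

90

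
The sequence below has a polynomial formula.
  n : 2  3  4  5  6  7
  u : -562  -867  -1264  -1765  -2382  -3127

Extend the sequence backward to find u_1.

-337

First differences: -305, -397, -501, -617, -745
Second differences: -92, -104, -116, -128
Third differences: -12, -12, -12
The third differences are constant at -12.
Work back: -92 + 12 = -80;  -305 + 80 = -225;  -562 + 225 = -337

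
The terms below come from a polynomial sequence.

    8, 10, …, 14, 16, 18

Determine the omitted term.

12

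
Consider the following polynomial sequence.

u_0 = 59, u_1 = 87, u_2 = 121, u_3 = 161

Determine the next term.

207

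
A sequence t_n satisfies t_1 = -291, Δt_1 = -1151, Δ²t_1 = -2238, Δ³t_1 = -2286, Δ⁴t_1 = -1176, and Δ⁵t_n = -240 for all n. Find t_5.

-28643

Build the table forward from the leading diagonal:
Fifth differences: -240  -240  -240  -240  -240
Fourth differences: -1176  -1416  -1656  -1896  -2136
Third differences: -2286  -3462  -4878  -6534  -8430
Second differences: -2238  -4524  -7986  -12864  -19398
First differences: -1151  -3389  -7913  -15899  -28763
t: -291  -1442  -4831  -12744  -28643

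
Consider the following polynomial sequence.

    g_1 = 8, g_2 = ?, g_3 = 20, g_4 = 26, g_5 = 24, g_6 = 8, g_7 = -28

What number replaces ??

Using the last 5 terms:
D1: 6  -2  -16  -36
D2: -8  -14  -20
D3: -6  -6
Constant third difference = -6.
Extend backward: -8 + 6 = -2;  6 + 2 = 8;  20 − 8 = 12

12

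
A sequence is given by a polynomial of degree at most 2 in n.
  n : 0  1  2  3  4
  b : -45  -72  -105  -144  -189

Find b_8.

-429

Δ: -27  -33  -39  -45
Δ²: -6  -6  -6
Constant second difference = -6, so extend:
-45 − 6 = -51;  -189 − 51 = -240
-51 − 6 = -57;  -240 − 57 = -297
-57 − 6 = -63;  -297 − 63 = -360
-63 − 6 = -69;  -360 − 69 = -429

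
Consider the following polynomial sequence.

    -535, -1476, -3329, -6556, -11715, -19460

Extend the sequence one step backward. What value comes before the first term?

D1: -941  -1853  -3227  -5159  -7745
D2: -912  -1374  -1932  -2586
D3: -462  -558  -654
D4: -96  -96
The fourth differences are constant at -96.
Work back: -462 + 96 = -366;  -912 + 366 = -546;  -941 + 546 = -395;  -535 + 395 = -140

-140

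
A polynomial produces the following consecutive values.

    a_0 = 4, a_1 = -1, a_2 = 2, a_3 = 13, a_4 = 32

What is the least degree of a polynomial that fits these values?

2

Δ: -5, 3, 11, 19
Δ²: 8, 8, 8
The second differences are constant, so the polynomial has degree 2.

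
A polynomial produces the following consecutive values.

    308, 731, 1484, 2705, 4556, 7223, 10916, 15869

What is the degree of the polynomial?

4

First differences: 423, 753, 1221, 1851, 2667, 3693, 4953
Second differences: 330, 468, 630, 816, 1026, 1260
Third differences: 138, 162, 186, 210, 234
Fourth differences: 24, 24, 24, 24
The fourth differences are constant, so the polynomial has degree 4.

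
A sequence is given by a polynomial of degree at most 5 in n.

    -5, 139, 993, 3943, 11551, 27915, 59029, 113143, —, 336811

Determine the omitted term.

201123

Using the first 8 terms:
144  854  2950  7608  16364  31114  54114
710  2096  4658  8756  14750  23000
1386  2562  4098  5994  8250
1176  1536  1896  2256
360  360  360
Constant fifth difference = 360.
Extend forward: 2256 + 360 = 2616;  8250 + 2616 = 10866;  23000 + 10866 = 33866;  54114 + 33866 = 87980;  113143 + 87980 = 201123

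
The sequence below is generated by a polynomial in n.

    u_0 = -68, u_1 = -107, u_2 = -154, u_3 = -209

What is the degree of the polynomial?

2

-39, -47, -55
-8, -8
The second differences are constant, so the polynomial has degree 2.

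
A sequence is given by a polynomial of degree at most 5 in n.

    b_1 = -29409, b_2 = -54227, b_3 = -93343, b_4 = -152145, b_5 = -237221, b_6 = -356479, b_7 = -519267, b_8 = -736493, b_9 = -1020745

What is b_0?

-14581

First differences: -24818, -39116, -58802, -85076, -119258, -162788, -217226, -284252
Second differences: -14298, -19686, -26274, -34182, -43530, -54438, -67026
Third differences: -5388, -6588, -7908, -9348, -10908, -12588
Fourth differences: -1200, -1320, -1440, -1560, -1680
Fifth differences: -120, -120, -120, -120
The fifth differences are constant at -120.
Work back: -1200 + 120 = -1080;  -5388 + 1080 = -4308;  -14298 + 4308 = -9990;  -24818 + 9990 = -14828;  -29409 + 14828 = -14581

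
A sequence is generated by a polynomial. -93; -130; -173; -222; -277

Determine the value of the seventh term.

D1: -37 , -43 , -49 , -55
D2: -6 , -6 , -6
Constant second difference = -6, so extend:
-55 − 6 = -61;  -277 − 61 = -338
-61 − 6 = -67;  -338 − 67 = -405

-405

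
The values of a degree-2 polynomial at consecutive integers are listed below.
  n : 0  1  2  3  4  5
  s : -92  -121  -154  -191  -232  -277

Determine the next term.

Δ: -29, -33, -37, -41, -45
Δ²: -4, -4, -4, -4
Second differences constant at -4.
-45 − 4 = -49;  -277 − 49 = -326

-326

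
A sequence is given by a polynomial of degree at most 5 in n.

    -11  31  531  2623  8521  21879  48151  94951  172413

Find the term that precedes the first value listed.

-9

D1: 42  500  2092  5898  13358  26272  46800  77462
D2: 458  1592  3806  7460  12914  20528  30662
D3: 1134  2214  3654  5454  7614  10134
D4: 1080  1440  1800  2160  2520
D5: 360  360  360  360
The fifth differences are constant at 360.
Work back: 1080 − 360 = 720;  1134 − 720 = 414;  458 − 414 = 44;  42 − 44 = -2;  -11 + 2 = -9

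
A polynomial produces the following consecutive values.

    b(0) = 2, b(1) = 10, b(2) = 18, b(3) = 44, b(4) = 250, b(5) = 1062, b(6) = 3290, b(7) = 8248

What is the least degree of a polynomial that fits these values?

5

First differences: 8, 8, 26, 206, 812, 2228, 4958
Second differences: 0, 18, 180, 606, 1416, 2730
Third differences: 18, 162, 426, 810, 1314
Fourth differences: 144, 264, 384, 504
Fifth differences: 120, 120, 120
The fifth differences are constant, so the polynomial has degree 5.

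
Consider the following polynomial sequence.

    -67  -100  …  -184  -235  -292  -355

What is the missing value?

Using the last 4 terms:
D1: -51  -57  -63
D2: -6  -6
Constant second difference = -6.
Extend backward: -51 + 6 = -45;  -184 + 45 = -139

-139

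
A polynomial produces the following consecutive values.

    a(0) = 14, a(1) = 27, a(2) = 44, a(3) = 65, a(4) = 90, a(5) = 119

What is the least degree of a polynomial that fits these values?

2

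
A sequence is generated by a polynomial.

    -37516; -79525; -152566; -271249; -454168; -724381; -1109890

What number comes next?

-1644121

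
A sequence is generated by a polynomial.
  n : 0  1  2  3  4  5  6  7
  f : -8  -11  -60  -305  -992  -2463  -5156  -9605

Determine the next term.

Δ: -3 , -49 , -245 , -687 , -1471 , -2693 , -4449
Δ²: -46 , -196 , -442 , -784 , -1222 , -1756
Δ³: -150 , -246 , -342 , -438 , -534
Δ⁴: -96 , -96 , -96 , -96
Constant fourth difference = -96, so extend:
-534 − 96 = -630;  -1756 − 630 = -2386;  -4449 − 2386 = -6835;  -9605 − 6835 = -16440

-16440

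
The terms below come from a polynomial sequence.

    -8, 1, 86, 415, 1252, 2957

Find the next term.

5986

First differences: 9, 85, 329, 837, 1705
Second differences: 76, 244, 508, 868
Third differences: 168, 264, 360
Fourth differences: 96, 96
Fourth differences constant at 96.
360 + 96 = 456;  868 + 456 = 1324;  1705 + 1324 = 3029;  2957 + 3029 = 5986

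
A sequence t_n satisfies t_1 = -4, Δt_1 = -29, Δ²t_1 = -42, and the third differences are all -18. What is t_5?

Build the table forward from the leading diagonal:
Δ³: -18  -18  -18  -18  -18
Δ²: -42  -60  -78  -96  -114
Δ: -29  -71  -131  -209  -305
t: -4  -33  -104  -235  -444

-444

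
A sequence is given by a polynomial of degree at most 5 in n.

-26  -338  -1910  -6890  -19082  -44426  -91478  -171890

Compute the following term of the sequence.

-300890

Δ: -312, -1572, -4980, -12192, -25344, -47052, -80412
Δ²: -1260, -3408, -7212, -13152, -21708, -33360
Δ³: -2148, -3804, -5940, -8556, -11652
Δ⁴: -1656, -2136, -2616, -3096
Δ⁵: -480, -480, -480
Fifth differences constant at -480.
-3096 − 480 = -3576;  -11652 − 3576 = -15228;  -33360 − 15228 = -48588;  -80412 − 48588 = -129000;  -171890 − 129000 = -300890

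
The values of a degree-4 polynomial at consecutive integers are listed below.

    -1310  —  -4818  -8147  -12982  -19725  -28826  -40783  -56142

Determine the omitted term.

Using the last 7 terms:
First differences: -3329, -4835, -6743, -9101, -11957, -15359
Second differences: -1506, -1908, -2358, -2856, -3402
Third differences: -402, -450, -498, -546
Fourth differences: -48, -48, -48
Constant fourth difference = -48.
Extend backward: -402 + 48 = -354;  -1506 + 354 = -1152;  -3329 + 1152 = -2177;  -4818 + 2177 = -2641

-2641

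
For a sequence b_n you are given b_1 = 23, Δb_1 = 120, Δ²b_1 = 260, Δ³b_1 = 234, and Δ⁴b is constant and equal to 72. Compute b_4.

Build the table forward from the leading diagonal:
D4: 72, 72, 72, 72
D3: 234, 306, 378, 450
D2: 260, 494, 800, 1178
D1: 120, 380, 874, 1674
b: 23, 143, 523, 1397

1397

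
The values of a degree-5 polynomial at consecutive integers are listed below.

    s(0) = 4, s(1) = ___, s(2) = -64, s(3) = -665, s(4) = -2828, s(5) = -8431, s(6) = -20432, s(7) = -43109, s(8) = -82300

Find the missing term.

Using the last 7 terms:
Δ: -601  -2163  -5603  -12001  -22677  -39191
Δ²: -1562  -3440  -6398  -10676  -16514
Δ³: -1878  -2958  -4278  -5838
Δ⁴: -1080  -1320  -1560
Δ⁵: -240  -240
Constant fifth difference = -240.
Extend backward: -1080 + 240 = -840;  -1878 + 840 = -1038;  -1562 + 1038 = -524;  -601 + 524 = -77;  -64 + 77 = 13

13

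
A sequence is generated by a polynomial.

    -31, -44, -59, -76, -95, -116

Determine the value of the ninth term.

Δ: -13  -15  -17  -19  -21
Δ²: -2  -2  -2  -2
The second differences are constant (-2).
-21 − 2 = -23;  -116 − 23 = -139
-23 − 2 = -25;  -139 − 25 = -164
-25 − 2 = -27;  -164 − 27 = -191

-191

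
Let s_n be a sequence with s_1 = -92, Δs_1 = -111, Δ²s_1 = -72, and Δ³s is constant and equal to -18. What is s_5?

-1040

Build the table forward from the leading diagonal:
Δ³: -18  -18  -18  -18  -18
Δ²: -72  -90  -108  -126  -144
Δ: -111  -183  -273  -381  -507
s: -92  -203  -386  -659  -1040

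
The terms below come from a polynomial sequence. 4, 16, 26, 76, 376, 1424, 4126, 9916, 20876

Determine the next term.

First differences: 12, 10, 50, 300, 1048, 2702, 5790, 10960
Second differences: -2, 40, 250, 748, 1654, 3088, 5170
Third differences: 42, 210, 498, 906, 1434, 2082
Fourth differences: 168, 288, 408, 528, 648
Fifth differences: 120, 120, 120, 120
The fifth differences are constant (120).
648 + 120 = 768;  2082 + 768 = 2850;  5170 + 2850 = 8020;  10960 + 8020 = 18980;  20876 + 18980 = 39856

39856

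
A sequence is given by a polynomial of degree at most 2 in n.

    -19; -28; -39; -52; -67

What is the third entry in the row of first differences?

-13

D1: -9, -11, -13, -15
D2: -2, -2, -2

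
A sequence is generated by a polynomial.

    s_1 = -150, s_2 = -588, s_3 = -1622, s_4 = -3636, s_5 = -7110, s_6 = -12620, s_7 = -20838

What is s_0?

-20

Δ: -438, -1034, -2014, -3474, -5510, -8218
Δ²: -596, -980, -1460, -2036, -2708
Δ³: -384, -480, -576, -672
Δ⁴: -96, -96, -96
The fourth differences are constant at -96.
Work back: -384 + 96 = -288;  -596 + 288 = -308;  -438 + 308 = -130;  -150 + 130 = -20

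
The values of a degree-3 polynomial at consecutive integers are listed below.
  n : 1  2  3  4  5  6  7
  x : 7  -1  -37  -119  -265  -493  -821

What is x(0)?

5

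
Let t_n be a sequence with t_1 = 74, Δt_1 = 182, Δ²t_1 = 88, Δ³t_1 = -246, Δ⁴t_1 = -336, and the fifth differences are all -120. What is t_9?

-40022

Build the table forward from the leading diagonal:
Fifth differences: -120, -120, -120, -120, -120, -120, -120, -120, -120
Fourth differences: -336, -456, -576, -696, -816, -936, -1056, -1176, -1296
Third differences: -246, -582, -1038, -1614, -2310, -3126, -4062, -5118, -6294
Second differences: 88, -158, -740, -1778, -3392, -5702, -8828, -12890, -18008
First differences: 182, 270, 112, -628, -2406, -5798, -11500, -20328, -33218
t: 74, 256, 526, 638, 10, -2396, -8194, -19694, -40022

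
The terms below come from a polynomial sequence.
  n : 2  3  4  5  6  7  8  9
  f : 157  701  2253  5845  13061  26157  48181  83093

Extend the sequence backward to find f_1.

Δ: 544  1552  3592  7216  13096  22024  34912
Δ²: 1008  2040  3624  5880  8928  12888
Δ³: 1032  1584  2256  3048  3960
Δ⁴: 552  672  792  912
Δ⁵: 120  120  120
The fifth differences are constant at 120.
Work back: 552 − 120 = 432;  1032 − 432 = 600;  1008 − 600 = 408;  544 − 408 = 136;  157 − 136 = 21

21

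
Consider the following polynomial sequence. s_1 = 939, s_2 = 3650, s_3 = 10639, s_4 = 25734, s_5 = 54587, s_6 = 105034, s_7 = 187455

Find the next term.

315134

Δ: 2711  6989  15095  28853  50447  82421
Δ²: 4278  8106  13758  21594  31974
Δ³: 3828  5652  7836  10380
Δ⁴: 1824  2184  2544
Δ⁵: 360  360
Constant fifth difference = 360, so extend:
2544 + 360 = 2904;  10380 + 2904 = 13284;  31974 + 13284 = 45258;  82421 + 45258 = 127679;  187455 + 127679 = 315134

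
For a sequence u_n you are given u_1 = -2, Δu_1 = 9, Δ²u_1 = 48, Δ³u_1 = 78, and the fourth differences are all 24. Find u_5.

658

Build the table forward from the leading diagonal:
Fourth differences: 24, 24, 24, 24, 24
Third differences: 78, 102, 126, 150, 174
Second differences: 48, 126, 228, 354, 504
First differences: 9, 57, 183, 411, 765
u: -2, 7, 64, 247, 658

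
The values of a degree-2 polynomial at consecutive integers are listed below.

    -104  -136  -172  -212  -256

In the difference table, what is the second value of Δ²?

First differences: -32, -36, -40, -44
Second differences: -4, -4, -4

-4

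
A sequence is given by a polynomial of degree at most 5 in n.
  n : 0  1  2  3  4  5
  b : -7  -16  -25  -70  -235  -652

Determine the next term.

Δ: -9, -9, -45, -165, -417
Δ²: 0, -36, -120, -252
Δ³: -36, -84, -132
Δ⁴: -48, -48
Constant fourth difference = -48, so extend:
-132 − 48 = -180;  -252 − 180 = -432;  -417 − 432 = -849;  -652 − 849 = -1501

-1501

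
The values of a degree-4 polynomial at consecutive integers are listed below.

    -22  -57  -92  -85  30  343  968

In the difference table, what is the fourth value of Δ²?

D1: -35, -35, 7, 115, 313, 625
D2: 0, 42, 108, 198, 312
D3: 42, 66, 90, 114
D4: 24, 24, 24

198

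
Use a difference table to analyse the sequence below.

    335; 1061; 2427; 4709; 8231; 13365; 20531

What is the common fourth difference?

48

Δ: 726, 1366, 2282, 3522, 5134, 7166
Δ²: 640, 916, 1240, 1612, 2032
Δ³: 276, 324, 372, 420
Δ⁴: 48, 48, 48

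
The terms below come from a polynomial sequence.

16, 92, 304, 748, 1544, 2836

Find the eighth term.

Δ: 76  212  444  796  1292
Δ²: 136  232  352  496
Δ³: 96  120  144
Δ⁴: 24  24
The fourth differences are constant (24).
144 + 24 = 168;  496 + 168 = 664;  1292 + 664 = 1956;  2836 + 1956 = 4792
168 + 24 = 192;  664 + 192 = 856;  1956 + 856 = 2812;  4792 + 2812 = 7604

7604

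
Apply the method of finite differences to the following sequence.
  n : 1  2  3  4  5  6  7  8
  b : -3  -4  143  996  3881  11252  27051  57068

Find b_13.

-1  147  853  2885  7371  15799  30017
148  706  2032  4486  8428  14218
558  1326  2454  3942  5790
768  1128  1488  1848
360  360  360
Constant fifth difference = 360, so extend:
1848 + 360 = 2208;  5790 + 2208 = 7998;  14218 + 7998 = 22216;  30017 + 22216 = 52233;  57068 + 52233 = 109301
2208 + 360 = 2568;  7998 + 2568 = 10566;  22216 + 10566 = 32782;  52233 + 32782 = 85015;  109301 + 85015 = 194316
2568 + 360 = 2928;  10566 + 2928 = 13494;  32782 + 13494 = 46276;  85015 + 46276 = 131291;  194316 + 131291 = 325607
2928 + 360 = 3288;  13494 + 3288 = 16782;  46276 + 16782 = 63058;  131291 + 63058 = 194349;  325607 + 194349 = 519956
3288 + 360 = 3648;  16782 + 3648 = 20430;  63058 + 20430 = 83488;  194349 + 83488 = 277837;  519956 + 277837 = 797793

797793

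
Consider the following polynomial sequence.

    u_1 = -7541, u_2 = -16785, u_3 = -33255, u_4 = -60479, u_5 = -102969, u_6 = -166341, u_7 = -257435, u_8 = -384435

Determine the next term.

-556989

D1: -9244, -16470, -27224, -42490, -63372, -91094, -127000
D2: -7226, -10754, -15266, -20882, -27722, -35906
D3: -3528, -4512, -5616, -6840, -8184
D4: -984, -1104, -1224, -1344
D5: -120, -120, -120
The fifth differences are constant (-120).
-1344 − 120 = -1464;  -8184 − 1464 = -9648;  -35906 − 9648 = -45554;  -127000 − 45554 = -172554;  -384435 − 172554 = -556989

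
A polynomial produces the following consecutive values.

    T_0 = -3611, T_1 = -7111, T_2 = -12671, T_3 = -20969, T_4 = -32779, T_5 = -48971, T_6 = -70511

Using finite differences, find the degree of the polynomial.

-3500, -5560, -8298, -11810, -16192, -21540
-2060, -2738, -3512, -4382, -5348
-678, -774, -870, -966
-96, -96, -96
The fourth differences are constant, so the polynomial has degree 4.

4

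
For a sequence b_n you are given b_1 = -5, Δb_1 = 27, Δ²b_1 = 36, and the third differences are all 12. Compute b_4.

Build the table forward from the leading diagonal:
Δ³: 12  12  12  12
Δ²: 36  48  60  72
Δ: 27  63  111  171
b: -5  22  85  196

196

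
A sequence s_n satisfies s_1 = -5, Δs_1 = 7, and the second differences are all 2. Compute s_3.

11

Build the table forward from the leading diagonal:
D2: 2, 2, 2
D1: 7, 9, 11
s: -5, 2, 11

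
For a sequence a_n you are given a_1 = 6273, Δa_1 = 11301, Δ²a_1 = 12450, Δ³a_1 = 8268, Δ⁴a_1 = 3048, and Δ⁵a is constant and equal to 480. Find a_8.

752970

Build the table forward from the leading diagonal:
Fifth differences: 480, 480, 480, 480, 480, 480, 480, 480
Fourth differences: 3048, 3528, 4008, 4488, 4968, 5448, 5928, 6408
Third differences: 8268, 11316, 14844, 18852, 23340, 28308, 33756, 39684
Second differences: 12450, 20718, 32034, 46878, 65730, 89070, 117378, 151134
First differences: 11301, 23751, 44469, 76503, 123381, 189111, 278181, 395559
a: 6273, 17574, 41325, 85794, 162297, 285678, 474789, 752970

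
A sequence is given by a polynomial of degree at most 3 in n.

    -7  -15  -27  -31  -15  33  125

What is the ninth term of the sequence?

489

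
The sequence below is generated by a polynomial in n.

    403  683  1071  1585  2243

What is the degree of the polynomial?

3

Δ: 280, 388, 514, 658
Δ²: 108, 126, 144
Δ³: 18, 18
The third differences are constant, so the polynomial has degree 3.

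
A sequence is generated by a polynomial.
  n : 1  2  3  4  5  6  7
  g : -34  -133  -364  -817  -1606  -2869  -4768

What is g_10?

-16261

Δ: -99, -231, -453, -789, -1263, -1899
Δ²: -132, -222, -336, -474, -636
Δ³: -90, -114, -138, -162
Δ⁴: -24, -24, -24
Fourth differences constant at -24.
-162 − 24 = -186;  -636 − 186 = -822;  -1899 − 822 = -2721;  -4768 − 2721 = -7489
-186 − 24 = -210;  -822 − 210 = -1032;  -2721 − 1032 = -3753;  -7489 − 3753 = -11242
-210 − 24 = -234;  -1032 − 234 = -1266;  -3753 − 1266 = -5019;  -11242 − 5019 = -16261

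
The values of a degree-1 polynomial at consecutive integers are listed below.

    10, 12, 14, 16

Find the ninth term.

Δ: 2 , 2 , 2
The first differences are constant (2).
16 + 2 = 18
18 + 2 = 20
20 + 2 = 22
22 + 2 = 24
24 + 2 = 26

26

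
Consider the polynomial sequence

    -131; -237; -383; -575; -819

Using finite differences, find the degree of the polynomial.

3

Δ: -106, -146, -192, -244
Δ²: -40, -46, -52
Δ³: -6, -6
The third differences are constant, so the polynomial has degree 3.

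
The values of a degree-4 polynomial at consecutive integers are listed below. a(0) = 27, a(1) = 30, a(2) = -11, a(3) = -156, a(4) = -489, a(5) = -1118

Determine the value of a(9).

First differences: 3  -41  -145  -333  -629
Second differences: -44  -104  -188  -296
Third differences: -60  -84  -108
Fourth differences: -24  -24
The fourth differences are constant (-24).
-108 − 24 = -132;  -296 − 132 = -428;  -629 − 428 = -1057;  -1118 − 1057 = -2175
-132 − 24 = -156;  -428 − 156 = -584;  -1057 − 584 = -1641;  -2175 − 1641 = -3816
-156 − 24 = -180;  -584 − 180 = -764;  -1641 − 764 = -2405;  -3816 − 2405 = -6221
-180 − 24 = -204;  -764 − 204 = -968;  -2405 − 968 = -3373;  -6221 − 3373 = -9594

-9594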